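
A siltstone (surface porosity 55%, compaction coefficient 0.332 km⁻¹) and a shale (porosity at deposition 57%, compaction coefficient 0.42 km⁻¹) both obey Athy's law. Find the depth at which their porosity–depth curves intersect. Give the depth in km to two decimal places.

0.41 km

Set φ₀ₐ e^(−βₐd) = φ₀ᵦ e^(−βᵦd) ⇒ ln(φ₀ₐ/φ₀ᵦ) = (βₐ − βᵦ)·d
d = ln(0.55/0.57) / (0.332 − 0.42) = -0.0357 / -0.088 = 0.406 km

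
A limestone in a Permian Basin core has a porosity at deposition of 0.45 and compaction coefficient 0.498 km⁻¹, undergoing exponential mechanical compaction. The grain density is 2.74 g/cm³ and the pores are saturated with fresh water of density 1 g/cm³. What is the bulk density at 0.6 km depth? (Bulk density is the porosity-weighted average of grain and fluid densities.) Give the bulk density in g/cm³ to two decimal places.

Porosity at depth: phi = 0.45·exp(−0.498×0.6) = 0.45×0.7417 = 0.3338
Bulk density: ρ_b = (1−phi)ρ_g + phi·ρ_f = 0.6662×2.74 + 0.3338×1
       = 1.825 + 0.334 = 2.159 g/cm³

2.16 g/cm³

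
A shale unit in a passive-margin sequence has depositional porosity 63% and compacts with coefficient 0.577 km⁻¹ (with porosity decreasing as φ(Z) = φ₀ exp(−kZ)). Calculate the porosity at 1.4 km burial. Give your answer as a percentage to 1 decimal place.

φ = φ₀·exp(−k·Z) = 0.63 × exp(−0.577 × 1.4) = 0.63 × exp(−0.8078)
  = 0.63 × 0.4458 = 0.2809

28.1%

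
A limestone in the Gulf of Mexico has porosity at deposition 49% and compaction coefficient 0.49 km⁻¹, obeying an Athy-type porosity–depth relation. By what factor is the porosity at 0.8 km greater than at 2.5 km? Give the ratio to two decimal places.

φ(Z₁)/φ(Z₂) = e^(−k·Z₁)/e^(−k·Z₂) = e^{k(Z₂−Z₁)}
= exp(0.49 × 1.7) = exp(0.833) = 2.3002

2.30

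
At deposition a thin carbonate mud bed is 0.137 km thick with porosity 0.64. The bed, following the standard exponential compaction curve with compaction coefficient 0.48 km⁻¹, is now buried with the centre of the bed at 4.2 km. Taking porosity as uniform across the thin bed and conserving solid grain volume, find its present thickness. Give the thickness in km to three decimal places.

Porosity at 4.2 km: φ = 0.64·exp(−0.48×4.2) = 0.0852
Solid-volume conservation: h(1−φ) = h₀(1−φ₀) ⇒ h = h₀·(1−φ₀)/(1−φ)
h = 0.137 × (1 − 0.64)/(1 − 0.0852) = 0.137 × 0.3935 = 0.0539 km

0.054 km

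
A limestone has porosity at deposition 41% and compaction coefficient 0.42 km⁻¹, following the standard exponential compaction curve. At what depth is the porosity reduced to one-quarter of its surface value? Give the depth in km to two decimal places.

n/n₀ = 1/4 ⇒ exp(−c·Z) = 1/4 ⇒ Z = ln(4) / c
Z = 1.3863 / 0.42 = 3.301 km

3.30 km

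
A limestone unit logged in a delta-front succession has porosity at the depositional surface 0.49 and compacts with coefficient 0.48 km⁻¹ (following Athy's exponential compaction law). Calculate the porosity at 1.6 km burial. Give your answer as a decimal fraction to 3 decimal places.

0.227

n = n₀·exp(−k·d) = 0.49 × exp(−0.48 × 1.6) = 0.49 × exp(−0.768)
  = 0.49 × 0.4639 = 0.2273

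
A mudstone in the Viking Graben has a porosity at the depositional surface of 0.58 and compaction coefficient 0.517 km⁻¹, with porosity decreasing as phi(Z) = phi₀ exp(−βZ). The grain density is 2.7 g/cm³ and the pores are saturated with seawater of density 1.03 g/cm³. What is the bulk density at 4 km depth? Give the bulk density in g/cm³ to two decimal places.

Porosity at depth: phi = 0.58·exp(−0.517×4) = 0.58×0.1264 = 0.0733
Bulk density: ρ_b = (1−phi)ρ_g + phi·ρ_f = 0.9267×2.7 + 0.0733×1.03
       = 2.502 + 0.076 = 2.578 g/cm³

2.58 g/cm³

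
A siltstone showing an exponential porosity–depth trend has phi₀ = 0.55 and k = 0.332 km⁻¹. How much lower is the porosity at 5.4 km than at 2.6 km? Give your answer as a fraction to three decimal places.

0.140

phi(2.6) = 0.55·e^(−0.332×2.6) = 0.2320
phi(5.4) = 0.55·e^(−0.332×5.4) = 0.0916
Δphi = 0.2320 − 0.0916 = 0.1404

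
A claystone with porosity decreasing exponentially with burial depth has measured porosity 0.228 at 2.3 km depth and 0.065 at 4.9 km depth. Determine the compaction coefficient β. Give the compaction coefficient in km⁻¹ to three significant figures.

0.483 km⁻¹

Athy: phi(z) = phi₀ e^(−βz) ⇒ phi₁/phi₂ = e^{β(z₂−z₁)} ⇒ β = ln(phi₁/phi₂)/(z₂−z₁)
β = ln(0.228/0.065) / (4.9 − 2.3) = ln(3.508) / 2.6 = 1.2550 / 2.6 = 0.4827 km⁻¹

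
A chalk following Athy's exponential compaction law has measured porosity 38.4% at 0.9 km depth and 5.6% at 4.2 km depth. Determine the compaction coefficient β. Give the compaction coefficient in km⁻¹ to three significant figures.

Athy: φ(d) = φ₀ e^(−βd) ⇒ φ₁/φ₂ = e^{β(d₂−d₁)} ⇒ β = ln(φ₁/φ₂)/(d₂−d₁)
β = ln(0.384/0.056) / (4.2 − 0.9) = ln(6.857) / 3.3 = 1.9253 / 3.3 = 0.5834 km⁻¹

0.583 km⁻¹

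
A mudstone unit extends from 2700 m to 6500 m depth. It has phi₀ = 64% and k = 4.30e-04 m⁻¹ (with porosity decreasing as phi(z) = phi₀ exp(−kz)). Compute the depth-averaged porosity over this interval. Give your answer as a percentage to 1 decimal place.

9.9%

Working in km (1 km = 1000 m; k in km⁻¹ = k in m⁻¹ × 1000):
⟨phi⟩ = (1/(z₂−z₁)) ∫ phi₀ e^(−kz) dz = phi₀·(e^(−k·z₁) − e^(−k·z₂)) / (k·(z₂−z₁))
e^(−0.43×2.7) = 0.3132; e^(−0.43×6.5) = 0.0611
⟨phi⟩ = 0.64 × (0.3132 − 0.0611) / (0.43 × 3.8) = 0.64 × 0.1543 = 0.0987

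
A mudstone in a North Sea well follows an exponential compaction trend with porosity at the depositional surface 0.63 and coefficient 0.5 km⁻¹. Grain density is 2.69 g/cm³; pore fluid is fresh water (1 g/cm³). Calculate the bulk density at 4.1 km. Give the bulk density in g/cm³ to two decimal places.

2.55 g/cm³

Porosity at depth: φ = 0.63·exp(−0.5×4.1) = 0.63×0.1287 = 0.0811
Bulk density: ρ_b = (1−φ)ρ_g + φ·ρ_f = 0.9189×2.69 + 0.0811×1
       = 2.472 + 0.081 = 2.553 g/cm³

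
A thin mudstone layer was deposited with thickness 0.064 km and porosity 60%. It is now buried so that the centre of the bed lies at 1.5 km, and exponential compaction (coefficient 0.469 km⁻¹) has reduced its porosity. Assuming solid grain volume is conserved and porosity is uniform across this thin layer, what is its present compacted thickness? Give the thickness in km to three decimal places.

0.036 km

Porosity at 1.5 km: n = 0.6·exp(−0.469×1.5) = 0.2969
Solid-volume conservation: h(1−n) = h₀(1−n₀) ⇒ h = h₀·(1−n₀)/(1−n)
h = 0.064 × (1 − 0.6)/(1 − 0.2969) = 0.064 × 0.5689 = 0.0364 km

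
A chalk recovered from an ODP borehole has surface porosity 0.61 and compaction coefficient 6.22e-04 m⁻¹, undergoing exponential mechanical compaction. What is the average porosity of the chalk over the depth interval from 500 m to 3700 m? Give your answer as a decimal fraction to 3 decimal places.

Working in km (1 km = 1000 m; k in km⁻¹ = k in m⁻¹ × 1000):
⟨n⟩ = (1/(Z₂−Z₁)) ∫ n₀ e^(−kZ) dZ = n₀·(e^(−k·Z₁) − e^(−k·Z₂)) / (k·(Z₂−Z₁))
e^(−0.622×0.5) = 0.7327; e^(−0.622×3.7) = 0.1001
⟨n⟩ = 0.61 × (0.7327 − 0.1001) / (0.622 × 3.2) = 0.61 × 0.3178 = 0.1939

0.194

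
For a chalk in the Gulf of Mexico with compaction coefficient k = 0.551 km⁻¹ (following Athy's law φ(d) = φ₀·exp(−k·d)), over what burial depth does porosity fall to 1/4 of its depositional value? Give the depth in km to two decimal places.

2.52 km

φ/φ₀ = 1/4 ⇒ exp(−k·d) = 1/4 ⇒ d = ln(4) / k
d = 1.3863 / 0.551 = 2.516 km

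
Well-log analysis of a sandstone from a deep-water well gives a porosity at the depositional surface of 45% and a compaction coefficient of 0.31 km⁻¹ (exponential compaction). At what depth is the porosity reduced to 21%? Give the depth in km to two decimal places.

2.46 km

Invert Athy's law: d = ln(phi₀/phi) / k
d = ln(0.45/0.21) / 0.31 = ln(2.143) / 0.31 = 0.7621 / 0.31 = 2.459 km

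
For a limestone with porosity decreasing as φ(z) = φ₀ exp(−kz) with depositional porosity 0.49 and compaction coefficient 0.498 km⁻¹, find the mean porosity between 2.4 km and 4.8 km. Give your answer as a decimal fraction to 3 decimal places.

0.087

⟨φ⟩ = (1/(z₂−z₁)) ∫ φ₀ e^(−kz) dz = φ₀·(e^(−k·z₁) − e^(−k·z₂)) / (k·(z₂−z₁))
e^(−0.498×2.4) = 0.3026; e^(−0.498×4.8) = 0.0916
⟨φ⟩ = 0.49 × (0.3026 − 0.0916) / (0.498 × 2.4) = 0.49 × 0.1766 = 0.0865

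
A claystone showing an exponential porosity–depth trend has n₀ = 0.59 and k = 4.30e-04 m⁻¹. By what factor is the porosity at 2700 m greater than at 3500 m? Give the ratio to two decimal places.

Working in km (1 km = 1000 m; k in km⁻¹ = k in m⁻¹ × 1000):
n(Z₁)/n(Z₂) = e^(−k·Z₁)/e^(−k·Z₂) = e^{k(Z₂−Z₁)}
= exp(0.43 × 0.8) = exp(0.344) = 1.4106

1.41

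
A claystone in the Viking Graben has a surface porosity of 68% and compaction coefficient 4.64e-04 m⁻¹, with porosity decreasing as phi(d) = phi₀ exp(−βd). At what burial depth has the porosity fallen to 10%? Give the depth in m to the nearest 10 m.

Working in km (1 km = 1000 m; β in km⁻¹ = β in m⁻¹ × 1000):
Invert Athy's law: d = ln(phi₀/phi) / β
d = ln(0.68/0.1) / 0.464 = ln(6.8) / 0.464 = 1.9169 / 0.464 = 4.131 km

4130 m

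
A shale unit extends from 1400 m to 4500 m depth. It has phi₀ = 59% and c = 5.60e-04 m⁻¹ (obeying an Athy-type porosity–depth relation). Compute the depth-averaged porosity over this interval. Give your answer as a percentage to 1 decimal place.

12.8%

Working in km (1 km = 1000 m; c in km⁻¹ = c in m⁻¹ × 1000):
⟨phi⟩ = (1/(z₂−z₁)) ∫ phi₀ e^(−cz) dz = phi₀·(e^(−c·z₁) − e^(−c·z₂)) / (c·(z₂−z₁))
e^(−0.56×1.4) = 0.4566; e^(−0.56×4.5) = 0.0805
⟨phi⟩ = 0.59 × (0.4566 − 0.0805) / (0.56 × 3.1) = 0.59 × 0.2167 = 0.1278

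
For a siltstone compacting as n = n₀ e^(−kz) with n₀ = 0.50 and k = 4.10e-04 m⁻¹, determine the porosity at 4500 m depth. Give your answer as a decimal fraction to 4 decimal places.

0.0790

Working in km (1 km = 1000 m; k in km⁻¹ = k in m⁻¹ × 1000):
n = n₀·exp(−k·z) = 0.5 × exp(−0.41 × 4.5) = 0.5 × exp(−1.845)
  = 0.5 × 0.1580 = 0.0790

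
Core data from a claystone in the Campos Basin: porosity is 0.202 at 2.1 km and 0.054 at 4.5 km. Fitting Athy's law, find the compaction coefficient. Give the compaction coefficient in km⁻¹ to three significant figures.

Athy: n(z) = n₀ e^(−βz) ⇒ n₁/n₂ = e^{β(z₂−z₁)} ⇒ β = ln(n₁/n₂)/(z₂−z₁)
β = ln(0.202/0.054) / (4.5 − 2.1) = ln(3.741) / 2.4 = 1.3193 / 2.4 = 0.5497 km⁻¹

0.550 km⁻¹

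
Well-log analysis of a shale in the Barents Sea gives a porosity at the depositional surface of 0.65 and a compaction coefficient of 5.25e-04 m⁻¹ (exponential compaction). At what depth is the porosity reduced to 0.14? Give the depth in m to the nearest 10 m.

2920 m

Working in km (1 km = 1000 m; k in km⁻¹ = k in m⁻¹ × 1000):
Invert Athy's law: z = ln(n₀/n) / k
z = ln(0.65/0.14) / 0.525 = ln(4.643) / 0.525 = 1.5353 / 0.525 = 2.924 km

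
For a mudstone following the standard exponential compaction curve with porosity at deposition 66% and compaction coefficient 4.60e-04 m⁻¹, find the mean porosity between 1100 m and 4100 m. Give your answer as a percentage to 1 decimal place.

Working in km (1 km = 1000 m; β in km⁻¹ = β in m⁻¹ × 1000):
⟨phi⟩ = (1/(Z₂−Z₁)) ∫ phi₀ e^(−βZ) dZ = phi₀·(e^(−β·Z₁) − e^(−β·Z₂)) / (β·(Z₂−Z₁))
e^(−0.46×1.1) = 0.6029; e^(−0.46×4.1) = 0.1517
⟨phi⟩ = 0.66 × (0.6029 − 0.1517) / (0.46 × 3) = 0.66 × 0.3270 = 0.2158

21.6%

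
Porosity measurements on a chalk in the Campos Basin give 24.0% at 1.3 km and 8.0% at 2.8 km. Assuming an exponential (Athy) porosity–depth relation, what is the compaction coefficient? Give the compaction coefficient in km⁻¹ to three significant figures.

Athy: φ(d) = φ₀ e^(−βd) ⇒ φ₁/φ₂ = e^{β(d₂−d₁)} ⇒ β = ln(φ₁/φ₂)/(d₂−d₁)
β = ln(0.24/0.08) / (2.8 − 1.3) = ln(3) / 1.5 = 1.0986 / 1.5 = 0.7324 km⁻¹

0.732 km⁻¹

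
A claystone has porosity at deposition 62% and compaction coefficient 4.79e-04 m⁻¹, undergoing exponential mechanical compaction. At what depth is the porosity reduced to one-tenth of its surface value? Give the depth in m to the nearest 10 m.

4810 m

Working in km (1 km = 1000 m; k in km⁻¹ = k in m⁻¹ × 1000):
n/n₀ = 1/10 ⇒ exp(−k·Z) = 1/10 ⇒ Z = ln(10) / k
Z = 2.3026 / 0.479 = 4.807 km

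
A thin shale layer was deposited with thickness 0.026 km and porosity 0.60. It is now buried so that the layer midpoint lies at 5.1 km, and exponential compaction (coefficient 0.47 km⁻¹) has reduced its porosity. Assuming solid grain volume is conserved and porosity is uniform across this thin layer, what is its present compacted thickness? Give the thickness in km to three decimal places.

0.011 km

Porosity at 5.1 km: φ = 0.6·exp(−0.47×5.1) = 0.0546
Solid-volume conservation: h(1−φ) = h₀(1−φ₀) ⇒ h = h₀·(1−φ₀)/(1−φ)
h = 0.026 × (1 − 0.6)/(1 − 0.0546) = 0.026 × 0.4231 = 0.0110 km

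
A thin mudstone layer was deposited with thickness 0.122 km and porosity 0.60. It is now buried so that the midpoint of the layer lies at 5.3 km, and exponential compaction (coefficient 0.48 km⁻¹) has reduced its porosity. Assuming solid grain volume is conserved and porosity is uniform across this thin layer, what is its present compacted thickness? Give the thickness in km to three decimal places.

Porosity at 5.3 km: n = 0.6·exp(−0.48×5.3) = 0.0471
Solid-volume conservation: h(1−n) = h₀(1−n₀) ⇒ h = h₀·(1−n₀)/(1−n)
h = 0.122 × (1 − 0.6)/(1 − 0.0471) = 0.122 × 0.4198 = 0.0512 km

0.051 km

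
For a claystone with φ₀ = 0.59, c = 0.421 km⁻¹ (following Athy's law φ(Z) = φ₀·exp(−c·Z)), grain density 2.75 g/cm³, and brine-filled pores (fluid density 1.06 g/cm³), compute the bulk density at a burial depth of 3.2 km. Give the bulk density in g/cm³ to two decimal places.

2.49 g/cm³

Porosity at depth: φ = 0.59·exp(−0.421×3.2) = 0.59×0.2600 = 0.1534
Bulk density: ρ_b = (1−φ)ρ_g + φ·ρ_f = 0.8466×2.75 + 0.1534×1.06
       = 2.328 + 0.163 = 2.491 g/cm³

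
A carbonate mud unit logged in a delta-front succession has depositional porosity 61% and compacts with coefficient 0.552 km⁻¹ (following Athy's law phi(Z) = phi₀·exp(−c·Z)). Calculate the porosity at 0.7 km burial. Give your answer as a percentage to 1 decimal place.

41.4%

phi = phi₀·exp(−c·Z) = 0.61 × exp(−0.552 × 0.7) = 0.61 × exp(−0.3864)
  = 0.61 × 0.6795 = 0.4145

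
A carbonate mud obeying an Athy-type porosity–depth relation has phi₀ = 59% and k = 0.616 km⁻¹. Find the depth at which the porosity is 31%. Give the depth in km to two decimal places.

Invert Athy's law: d = ln(phi₀/phi) / k
d = ln(0.59/0.31) / 0.616 = ln(1.903) / 0.616 = 0.6436 / 0.616 = 1.045 km

1.04 km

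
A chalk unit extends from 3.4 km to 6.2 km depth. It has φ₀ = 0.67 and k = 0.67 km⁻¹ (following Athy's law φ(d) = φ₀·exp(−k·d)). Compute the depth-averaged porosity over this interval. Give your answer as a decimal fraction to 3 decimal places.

⟨φ⟩ = (1/(d₂−d₁)) ∫ φ₀ e^(−kd) dd = φ₀·(e^(−k·d₁) − e^(−k·d₂)) / (k·(d₂−d₁))
e^(−0.67×3.4) = 0.1025; e^(−0.67×6.2) = 0.0157
⟨φ⟩ = 0.67 × (0.1025 − 0.0157) / (0.67 × 2.8) = 0.67 × 0.0463 = 0.0310

0.031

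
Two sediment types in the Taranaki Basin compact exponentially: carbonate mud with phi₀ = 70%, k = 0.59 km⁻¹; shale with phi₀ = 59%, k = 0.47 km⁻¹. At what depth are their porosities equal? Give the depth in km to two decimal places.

1.42 km

Set phi₀ₐ e^(−kₐZ) = phi₀ᵦ e^(−kᵦZ) ⇒ ln(phi₀ₐ/phi₀ᵦ) = (kₐ − kᵦ)·Z
Z = ln(0.7/0.59) / (0.59 − 0.47) = 0.1710 / 0.12 = 1.425 km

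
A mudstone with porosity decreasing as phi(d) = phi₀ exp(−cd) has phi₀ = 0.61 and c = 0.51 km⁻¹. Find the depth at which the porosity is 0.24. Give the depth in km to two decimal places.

Invert Athy's law: d = ln(phi₀/phi) / c
d = ln(0.61/0.24) / 0.51 = ln(2.542) / 0.51 = 0.9328 / 0.51 = 1.829 km

1.83 km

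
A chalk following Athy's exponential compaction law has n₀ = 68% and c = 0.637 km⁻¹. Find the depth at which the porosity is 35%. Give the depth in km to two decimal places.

1.04 km

Invert Athy's law: d = ln(n₀/n) / c
d = ln(0.68/0.35) / 0.637 = ln(1.943) / 0.637 = 0.6642 / 0.637 = 1.043 km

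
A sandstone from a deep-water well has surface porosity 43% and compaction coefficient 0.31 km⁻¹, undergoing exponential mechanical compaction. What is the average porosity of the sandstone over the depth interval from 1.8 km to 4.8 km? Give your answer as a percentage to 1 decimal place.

16.0%

⟨phi⟩ = (1/(z₂−z₁)) ∫ phi₀ e^(−cz) dz = phi₀·(e^(−c·z₁) − e^(−c·z₂)) / (c·(z₂−z₁))
e^(−0.31×1.8) = 0.5724; e^(−0.31×4.8) = 0.2258
⟨phi⟩ = 0.43 × (0.5724 − 0.2258) / (0.31 × 3) = 0.43 × 0.3726 = 0.1602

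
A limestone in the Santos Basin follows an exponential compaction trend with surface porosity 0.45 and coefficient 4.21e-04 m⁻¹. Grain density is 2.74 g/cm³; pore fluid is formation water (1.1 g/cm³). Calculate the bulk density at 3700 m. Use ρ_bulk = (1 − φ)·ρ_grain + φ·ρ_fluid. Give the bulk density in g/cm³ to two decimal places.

Working in km (1 km = 1000 m; β in km⁻¹ = β in m⁻¹ × 1000):
Porosity at depth: phi = 0.45·exp(−0.421×3.7) = 0.45×0.2106 = 0.0948
Bulk density: ρ_b = (1−phi)ρ_g + phi·ρ_f = 0.9052×2.74 + 0.0948×1.1
       = 2.480 + 0.104 = 2.585 g/cm³

2.58 g/cm³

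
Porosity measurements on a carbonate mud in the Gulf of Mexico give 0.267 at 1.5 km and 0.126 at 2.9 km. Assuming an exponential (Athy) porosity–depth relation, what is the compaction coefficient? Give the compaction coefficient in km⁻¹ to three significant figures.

0.536 km⁻¹

Athy: φ(Z) = φ₀ e^(−βZ) ⇒ φ₁/φ₂ = e^{β(Z₂−Z₁)} ⇒ β = ln(φ₁/φ₂)/(Z₂−Z₁)
β = ln(0.267/0.126) / (2.9 − 1.5) = ln(2.119) / 1.4 = 0.7510 / 1.4 = 0.5364 km⁻¹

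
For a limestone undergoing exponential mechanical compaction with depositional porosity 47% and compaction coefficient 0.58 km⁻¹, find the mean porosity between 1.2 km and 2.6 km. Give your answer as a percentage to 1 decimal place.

⟨φ⟩ = (1/(Z₂−Z₁)) ∫ φ₀ e^(−kZ) dZ = φ₀·(e^(−k·Z₁) − e^(−k·Z₂)) / (k·(Z₂−Z₁))
e^(−0.58×1.2) = 0.4986; e^(−0.58×2.6) = 0.2214
⟨φ⟩ = 0.47 × (0.4986 − 0.2214) / (0.58 × 1.4) = 0.47 × 0.3414 = 0.1605

16.0%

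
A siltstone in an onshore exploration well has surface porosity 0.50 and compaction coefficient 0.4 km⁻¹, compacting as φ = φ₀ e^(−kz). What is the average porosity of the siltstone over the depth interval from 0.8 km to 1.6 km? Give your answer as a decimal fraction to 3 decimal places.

0.311

⟨φ⟩ = (1/(z₂−z₁)) ∫ φ₀ e^(−kz) dz = φ₀·(e^(−k·z₁) − e^(−k·z₂)) / (k·(z₂−z₁))
e^(−0.4×0.8) = 0.7261; e^(−0.4×1.6) = 0.5273
⟨φ⟩ = 0.5 × (0.7261 − 0.5273) / (0.4 × 0.8) = 0.5 × 0.6214 = 0.3107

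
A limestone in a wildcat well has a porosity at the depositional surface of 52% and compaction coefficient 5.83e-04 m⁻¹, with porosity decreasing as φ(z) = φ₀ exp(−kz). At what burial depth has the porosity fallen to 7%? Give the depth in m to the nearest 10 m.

Working in km (1 km = 1000 m; k in km⁻¹ = k in m⁻¹ × 1000):
Invert Athy's law: z = ln(φ₀/φ) / k
z = ln(0.52/0.07) / 0.583 = ln(7.429) / 0.583 = 2.0053 / 0.583 = 3.440 km

3440 m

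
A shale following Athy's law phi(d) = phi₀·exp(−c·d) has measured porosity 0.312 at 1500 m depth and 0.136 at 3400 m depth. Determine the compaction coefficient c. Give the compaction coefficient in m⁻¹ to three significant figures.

0.000437 m⁻¹

Working in km (1 km = 1000 m; c in km⁻¹ = c in m⁻¹ × 1000):
Athy: phi(d) = phi₀ e^(−cd) ⇒ phi₁/phi₂ = e^{c(d₂−d₁)} ⇒ c = ln(phi₁/phi₂)/(d₂−d₁)
c = ln(0.312/0.136) / (3.4 − 1.5) = ln(2.294) / 1.9 = 0.8303 / 1.9 = 0.437 km⁻¹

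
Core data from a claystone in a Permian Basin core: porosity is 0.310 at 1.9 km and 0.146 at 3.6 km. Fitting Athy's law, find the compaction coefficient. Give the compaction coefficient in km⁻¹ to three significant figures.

Athy: φ(Z) = φ₀ e^(−βZ) ⇒ φ₁/φ₂ = e^{β(Z₂−Z₁)} ⇒ β = ln(φ₁/φ₂)/(Z₂−Z₁)
β = ln(0.31/0.146) / (3.6 − 1.9) = ln(2.123) / 1.7 = 0.7530 / 1.7 = 0.4429 km⁻¹

0.443 km⁻¹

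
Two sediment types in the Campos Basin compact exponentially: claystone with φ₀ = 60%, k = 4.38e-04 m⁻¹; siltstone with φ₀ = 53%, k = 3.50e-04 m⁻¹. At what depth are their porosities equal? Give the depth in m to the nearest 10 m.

Working in km (1 km = 1000 m; k in km⁻¹ = k in m⁻¹ × 1000):
Set φ₀ₐ e^(−kₐz) = φ₀ᵦ e^(−kᵦz) ⇒ ln(φ₀ₐ/φ₀ᵦ) = (kₐ − kᵦ)·z
z = ln(0.6/0.53) / (0.438 − 0.35) = 0.1241 / 0.088 = 1.410 km

1410 m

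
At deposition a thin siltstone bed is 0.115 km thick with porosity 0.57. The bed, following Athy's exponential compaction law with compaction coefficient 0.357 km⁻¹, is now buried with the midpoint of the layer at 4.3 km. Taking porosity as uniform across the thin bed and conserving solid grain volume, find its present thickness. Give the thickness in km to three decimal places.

Porosity at 4.3 km: n = 0.57·exp(−0.357×4.3) = 0.1228
Solid-volume conservation: h(1−n) = h₀(1−n₀) ⇒ h = h₀·(1−n₀)/(1−n)
h = 0.115 × (1 − 0.57)/(1 − 0.1228) = 0.115 × 0.4902 = 0.0564 km

0.056 km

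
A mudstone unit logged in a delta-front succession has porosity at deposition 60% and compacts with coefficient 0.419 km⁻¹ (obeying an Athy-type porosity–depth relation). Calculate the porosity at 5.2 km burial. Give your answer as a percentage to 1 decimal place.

6.8%

phi = phi₀·exp(−c·z) = 0.6 × exp(−0.419 × 5.2) = 0.6 × exp(−2.179)
  = 0.6 × 0.1132 = 0.0679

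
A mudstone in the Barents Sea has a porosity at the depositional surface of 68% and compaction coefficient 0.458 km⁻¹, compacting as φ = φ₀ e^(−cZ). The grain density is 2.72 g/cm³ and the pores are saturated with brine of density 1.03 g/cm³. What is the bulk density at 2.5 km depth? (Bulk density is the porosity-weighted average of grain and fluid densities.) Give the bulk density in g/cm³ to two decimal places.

2.35 g/cm³

Porosity at depth: φ = 0.68·exp(−0.458×2.5) = 0.68×0.3182 = 0.2164
Bulk density: ρ_b = (1−φ)ρ_g + φ·ρ_f = 0.7836×2.72 + 0.2164×1.03
       = 2.131 + 0.223 = 2.354 g/cm³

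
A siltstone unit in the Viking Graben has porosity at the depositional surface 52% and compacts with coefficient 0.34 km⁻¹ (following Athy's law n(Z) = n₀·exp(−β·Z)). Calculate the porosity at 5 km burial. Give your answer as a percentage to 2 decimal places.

n = n₀·exp(−β·Z) = 0.52 × exp(−0.34 × 5) = 0.52 × exp(−1.7)
  = 0.52 × 0.1827 = 0.0950

9.50%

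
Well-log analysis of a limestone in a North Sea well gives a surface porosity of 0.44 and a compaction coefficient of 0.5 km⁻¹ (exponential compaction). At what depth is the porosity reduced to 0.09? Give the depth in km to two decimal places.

Invert Athy's law: d = ln(phi₀/phi) / c
d = ln(0.44/0.09) / 0.5 = ln(4.889) / 0.5 = 1.5870 / 0.5 = 3.174 km

3.17 km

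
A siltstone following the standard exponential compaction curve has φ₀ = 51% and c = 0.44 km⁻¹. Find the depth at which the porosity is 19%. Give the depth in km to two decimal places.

2.24 km

Invert Athy's law: Z = ln(φ₀/φ) / c
Z = ln(0.51/0.19) / 0.44 = ln(2.684) / 0.44 = 0.9874 / 0.44 = 2.244 km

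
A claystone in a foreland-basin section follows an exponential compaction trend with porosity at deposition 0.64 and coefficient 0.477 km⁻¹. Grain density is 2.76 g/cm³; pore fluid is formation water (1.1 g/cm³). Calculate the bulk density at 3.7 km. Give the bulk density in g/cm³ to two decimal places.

2.58 g/cm³

Porosity at depth: φ = 0.64·exp(−0.477×3.7) = 0.64×0.1712 = 0.1096
Bulk density: ρ_b = (1−φ)ρ_g + φ·ρ_f = 0.8904×2.76 + 0.1096×1.1
       = 2.458 + 0.121 = 2.578 g/cm³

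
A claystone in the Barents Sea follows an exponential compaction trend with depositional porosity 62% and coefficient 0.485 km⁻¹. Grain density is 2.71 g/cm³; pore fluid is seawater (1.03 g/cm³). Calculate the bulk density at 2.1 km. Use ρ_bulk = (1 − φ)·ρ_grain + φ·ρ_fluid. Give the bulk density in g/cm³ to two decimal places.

Porosity at depth: φ = 0.62·exp(−0.485×2.1) = 0.62×0.3611 = 0.2239
Bulk density: ρ_b = (1−φ)ρ_g + φ·ρ_f = 0.7761×2.71 + 0.2239×1.03
       = 2.103 + 0.231 = 2.334 g/cm³

2.33 g/cm³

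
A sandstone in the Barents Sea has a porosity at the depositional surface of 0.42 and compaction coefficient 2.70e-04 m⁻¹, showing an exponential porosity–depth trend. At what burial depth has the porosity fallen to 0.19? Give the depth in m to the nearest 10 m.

2940 m

Working in km (1 km = 1000 m; c in km⁻¹ = c in m⁻¹ × 1000):
Invert Athy's law: d = ln(n₀/n) / c
d = ln(0.42/0.19) / 0.27 = ln(2.211) / 0.27 = 0.7932 / 0.27 = 2.938 km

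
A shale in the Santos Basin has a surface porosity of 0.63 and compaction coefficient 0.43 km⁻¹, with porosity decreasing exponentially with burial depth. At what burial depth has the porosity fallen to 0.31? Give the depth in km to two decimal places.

Invert Athy's law: d = ln(φ₀/φ) / β
d = ln(0.63/0.31) / 0.43 = ln(2.032) / 0.43 = 0.7091 / 0.43 = 1.649 km

1.65 km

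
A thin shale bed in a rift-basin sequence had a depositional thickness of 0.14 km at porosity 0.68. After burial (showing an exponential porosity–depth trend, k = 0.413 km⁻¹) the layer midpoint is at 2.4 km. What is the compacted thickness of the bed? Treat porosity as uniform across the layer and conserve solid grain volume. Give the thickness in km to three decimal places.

Porosity at 2.4 km: n = 0.68·exp(−0.413×2.4) = 0.2524
Solid-volume conservation: h(1−n) = h₀(1−n₀) ⇒ h = h₀·(1−n₀)/(1−n)
h = 0.14 × (1 − 0.68)/(1 − 0.2524) = 0.14 × 0.4280 = 0.0599 km

0.060 km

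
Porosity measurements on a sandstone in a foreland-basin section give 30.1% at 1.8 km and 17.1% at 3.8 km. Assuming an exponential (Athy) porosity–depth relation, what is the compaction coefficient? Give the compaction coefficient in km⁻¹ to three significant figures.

0.283 km⁻¹

Athy: φ(z) = φ₀ e^(−βz) ⇒ φ₁/φ₂ = e^{β(z₂−z₁)} ⇒ β = ln(φ₁/φ₂)/(z₂−z₁)
β = ln(0.301/0.171) / (3.8 − 1.8) = ln(1.76) / 2 = 0.5654 / 2 = 0.2827 km⁻¹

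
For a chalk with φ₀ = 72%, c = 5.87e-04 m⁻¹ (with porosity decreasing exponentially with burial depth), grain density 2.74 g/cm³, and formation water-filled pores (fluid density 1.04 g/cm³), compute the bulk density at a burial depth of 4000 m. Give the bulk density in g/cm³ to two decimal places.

Working in km (1 km = 1000 m; c in km⁻¹ = c in m⁻¹ × 1000):
Porosity at depth: φ = 0.72·exp(−0.587×4) = 0.72×0.0956 = 0.0688
Bulk density: ρ_b = (1−φ)ρ_g + φ·ρ_f = 0.9312×2.74 + 0.0688×1.04
       = 2.551 + 0.072 = 2.623 g/cm³

2.62 g/cm³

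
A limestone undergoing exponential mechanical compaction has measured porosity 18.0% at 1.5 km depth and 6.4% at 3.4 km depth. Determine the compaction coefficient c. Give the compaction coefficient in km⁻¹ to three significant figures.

Athy: phi(z) = phi₀ e^(−cz) ⇒ phi₁/phi₂ = e^{c(z₂−z₁)} ⇒ c = ln(phi₁/phi₂)/(z₂−z₁)
c = ln(0.18/0.064) / (3.4 − 1.5) = ln(2.812) / 1.9 = 1.0341 / 1.9 = 0.5442 km⁻¹

0.544 km⁻¹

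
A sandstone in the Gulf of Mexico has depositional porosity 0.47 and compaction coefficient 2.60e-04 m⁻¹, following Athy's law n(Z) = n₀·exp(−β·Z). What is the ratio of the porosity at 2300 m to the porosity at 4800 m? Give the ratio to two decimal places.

1.92

Working in km (1 km = 1000 m; β in km⁻¹ = β in m⁻¹ × 1000):
n(Z₁)/n(Z₂) = e^(−β·Z₁)/e^(−β·Z₂) = e^{β(Z₂−Z₁)}
= exp(0.26 × 2.5) = exp(0.65) = 1.9155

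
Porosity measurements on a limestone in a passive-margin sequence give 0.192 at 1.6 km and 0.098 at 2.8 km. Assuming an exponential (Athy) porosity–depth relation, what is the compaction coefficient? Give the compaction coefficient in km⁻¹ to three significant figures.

0.560 km⁻¹

Athy: φ(Z) = φ₀ e^(−βZ) ⇒ φ₁/φ₂ = e^{β(Z₂−Z₁)} ⇒ β = ln(φ₁/φ₂)/(Z₂−Z₁)
β = ln(0.192/0.098) / (2.8 − 1.6) = ln(1.959) / 1.2 = 0.6725 / 1.2 = 0.5604 km⁻¹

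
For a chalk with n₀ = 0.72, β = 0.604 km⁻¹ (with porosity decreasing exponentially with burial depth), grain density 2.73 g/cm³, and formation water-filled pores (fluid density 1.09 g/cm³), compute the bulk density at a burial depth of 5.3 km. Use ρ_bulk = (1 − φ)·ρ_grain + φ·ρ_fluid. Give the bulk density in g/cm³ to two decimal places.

Porosity at depth: n = 0.72·exp(−0.604×5.3) = 0.72×0.0407 = 0.0293
Bulk density: ρ_b = (1−n)ρ_g + n·ρ_f = 0.9707×2.73 + 0.0293×1.09
       = 2.650 + 0.032 = 2.682 g/cm³

2.68 g/cm³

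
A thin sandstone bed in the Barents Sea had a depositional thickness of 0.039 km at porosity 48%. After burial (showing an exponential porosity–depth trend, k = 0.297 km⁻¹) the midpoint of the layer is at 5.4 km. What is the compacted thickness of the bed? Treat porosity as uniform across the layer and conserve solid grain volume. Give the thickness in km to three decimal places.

Porosity at 5.4 km: φ = 0.48·exp(−0.297×5.4) = 0.0965
Solid-volume conservation: h(1−φ) = h₀(1−φ₀) ⇒ h = h₀·(1−φ₀)/(1−φ)
h = 0.039 × (1 − 0.48)/(1 − 0.0965) = 0.039 × 0.5756 = 0.0224 km

0.022 km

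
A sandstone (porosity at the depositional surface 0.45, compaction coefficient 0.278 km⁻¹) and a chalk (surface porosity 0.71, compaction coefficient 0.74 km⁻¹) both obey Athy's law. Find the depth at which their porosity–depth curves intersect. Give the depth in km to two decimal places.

Set phi₀ₐ e^(−βₐd) = phi₀ᵦ e^(−βᵦd) ⇒ ln(phi₀ₐ/phi₀ᵦ) = (βₐ − βᵦ)·d
d = ln(0.45/0.71) / (0.278 − 0.74) = -0.4560 / -0.462 = 0.987 km

0.99 km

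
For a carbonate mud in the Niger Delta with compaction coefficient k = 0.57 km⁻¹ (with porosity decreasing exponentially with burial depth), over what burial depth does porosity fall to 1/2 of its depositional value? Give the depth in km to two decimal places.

1.22 km

φ/φ₀ = 1/2 ⇒ exp(−k·z) = 1/2 ⇒ z = ln(2) / k
z = 0.6931 / 0.57 = 1.216 km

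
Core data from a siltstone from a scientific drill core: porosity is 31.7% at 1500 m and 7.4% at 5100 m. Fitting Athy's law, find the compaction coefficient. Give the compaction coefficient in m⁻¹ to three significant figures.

0.000404 m⁻¹

Working in km (1 km = 1000 m; k in km⁻¹ = k in m⁻¹ × 1000):
Athy: φ(d) = φ₀ e^(−kd) ⇒ φ₁/φ₂ = e^{k(d₂−d₁)} ⇒ k = ln(φ₁/φ₂)/(d₂−d₁)
k = ln(0.317/0.074) / (5.1 − 1.5) = ln(4.284) / 3.6 = 1.4548 / 3.6 = 0.4041 km⁻¹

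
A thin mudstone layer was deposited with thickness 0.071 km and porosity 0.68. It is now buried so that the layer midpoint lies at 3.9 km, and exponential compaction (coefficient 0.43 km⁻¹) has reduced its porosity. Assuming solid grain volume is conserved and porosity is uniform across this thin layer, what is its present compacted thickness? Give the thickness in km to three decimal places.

Porosity at 3.9 km: φ = 0.68·exp(−0.43×3.9) = 0.1271
Solid-volume conservation: h(1−φ) = h₀(1−φ₀) ⇒ h = h₀·(1−φ₀)/(1−φ)
h = 0.071 × (1 − 0.68)/(1 − 0.1271) = 0.071 × 0.3666 = 0.0260 km

0.026 km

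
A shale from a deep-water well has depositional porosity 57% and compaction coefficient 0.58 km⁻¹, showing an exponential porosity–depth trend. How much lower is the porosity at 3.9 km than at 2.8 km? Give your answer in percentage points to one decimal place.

φ(2.8) = 0.57·e^(−0.58×2.8) = 0.1124
φ(3.9) = 0.57·e^(−0.58×3.9) = 0.0594
Δφ = 0.1124 − 0.0594 = 0.0530

5.3 percentage points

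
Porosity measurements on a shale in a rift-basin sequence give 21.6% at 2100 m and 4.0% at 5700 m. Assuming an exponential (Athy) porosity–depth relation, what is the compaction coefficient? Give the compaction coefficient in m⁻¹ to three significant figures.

Working in km (1 km = 1000 m; c in km⁻¹ = c in m⁻¹ × 1000):
Athy: φ(d) = φ₀ e^(−cd) ⇒ φ₁/φ₂ = e^{c(d₂−d₁)} ⇒ c = ln(φ₁/φ₂)/(d₂−d₁)
c = ln(0.216/0.04) / (5.7 − 2.1) = ln(5.4) / 3.6 = 1.6864 / 3.6 = 0.4684 km⁻¹

0.000468 m⁻¹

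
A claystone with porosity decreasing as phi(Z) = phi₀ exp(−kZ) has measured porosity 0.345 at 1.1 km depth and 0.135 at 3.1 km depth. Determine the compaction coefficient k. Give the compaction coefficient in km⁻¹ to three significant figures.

Athy: phi(Z) = phi₀ e^(−kZ) ⇒ phi₁/phi₂ = e^{k(Z₂−Z₁)} ⇒ k = ln(phi₁/phi₂)/(Z₂−Z₁)
k = ln(0.345/0.135) / (3.1 − 1.1) = ln(2.556) / 2 = 0.9383 / 2 = 0.4691 km⁻¹

0.469 km⁻¹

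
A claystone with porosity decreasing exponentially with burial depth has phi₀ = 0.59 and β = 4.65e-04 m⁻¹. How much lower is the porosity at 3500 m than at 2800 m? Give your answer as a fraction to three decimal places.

Working in km (1 km = 1000 m; β in km⁻¹ = β in m⁻¹ × 1000):
phi(2.8) = 0.59·e^(−0.465×2.8) = 0.1605
phi(3.5) = 0.59·e^(−0.465×3.5) = 0.1159
Δphi = 0.1605 − 0.1159 = 0.0446

0.045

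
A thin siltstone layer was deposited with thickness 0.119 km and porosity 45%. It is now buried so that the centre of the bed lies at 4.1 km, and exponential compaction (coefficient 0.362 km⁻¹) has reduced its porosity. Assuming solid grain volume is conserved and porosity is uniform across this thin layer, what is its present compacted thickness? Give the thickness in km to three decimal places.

0.073 km

Porosity at 4.1 km: phi = 0.45·exp(−0.362×4.1) = 0.1020
Solid-volume conservation: h(1−phi) = h₀(1−phi₀) ⇒ h = h₀·(1−phi₀)/(1−phi)
h = 0.119 × (1 − 0.45)/(1 − 0.1020) = 0.119 × 0.6125 = 0.0729 km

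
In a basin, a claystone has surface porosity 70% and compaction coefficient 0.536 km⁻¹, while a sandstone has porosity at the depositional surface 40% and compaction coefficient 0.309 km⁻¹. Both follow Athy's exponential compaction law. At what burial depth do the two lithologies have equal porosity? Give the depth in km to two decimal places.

2.47 km

Set phi₀ₐ e^(−kₐZ) = phi₀ᵦ e^(−kᵦZ) ⇒ ln(phi₀ₐ/phi₀ᵦ) = (kₐ − kᵦ)·Z
Z = ln(0.7/0.4) / (0.536 − 0.309) = 0.5596 / 0.227 = 2.465 km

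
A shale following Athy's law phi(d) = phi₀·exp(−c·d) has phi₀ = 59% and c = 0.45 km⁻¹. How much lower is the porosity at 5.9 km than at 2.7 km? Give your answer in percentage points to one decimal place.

phi(2.7) = 0.59·e^(−0.45×2.7) = 0.1751
phi(5.9) = 0.59·e^(−0.45×5.9) = 0.0415
Δphi = 0.1751 − 0.0415 = 0.1336

13.4 percentage points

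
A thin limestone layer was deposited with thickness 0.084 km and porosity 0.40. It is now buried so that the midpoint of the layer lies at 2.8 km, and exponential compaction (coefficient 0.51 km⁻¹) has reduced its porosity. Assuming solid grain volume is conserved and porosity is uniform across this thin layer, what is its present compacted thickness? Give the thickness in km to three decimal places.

0.056 km

Porosity at 2.8 km: phi = 0.4·exp(−0.51×2.8) = 0.0959
Solid-volume conservation: h(1−phi) = h₀(1−phi₀) ⇒ h = h₀·(1−phi₀)/(1−phi)
h = 0.084 × (1 − 0.4)/(1 − 0.0959) = 0.084 × 0.6637 = 0.0557 km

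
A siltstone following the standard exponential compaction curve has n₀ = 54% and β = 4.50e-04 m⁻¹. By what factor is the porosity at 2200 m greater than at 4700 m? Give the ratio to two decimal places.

Working in km (1 km = 1000 m; β in km⁻¹ = β in m⁻¹ × 1000):
n(Z₁)/n(Z₂) = e^(−β·Z₁)/e^(−β·Z₂) = e^{β(Z₂−Z₁)}
= exp(0.45 × 2.5) = exp(1.125) = 3.0802

3.08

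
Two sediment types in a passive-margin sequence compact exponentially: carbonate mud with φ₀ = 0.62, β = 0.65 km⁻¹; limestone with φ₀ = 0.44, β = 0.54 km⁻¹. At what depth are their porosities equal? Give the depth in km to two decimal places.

Set φ₀ₐ e^(−βₐd) = φ₀ᵦ e^(−βᵦd) ⇒ ln(φ₀ₐ/φ₀ᵦ) = (βₐ − βᵦ)·d
d = ln(0.62/0.44) / (0.65 − 0.54) = 0.3429 / 0.11 = 3.118 km

3.12 km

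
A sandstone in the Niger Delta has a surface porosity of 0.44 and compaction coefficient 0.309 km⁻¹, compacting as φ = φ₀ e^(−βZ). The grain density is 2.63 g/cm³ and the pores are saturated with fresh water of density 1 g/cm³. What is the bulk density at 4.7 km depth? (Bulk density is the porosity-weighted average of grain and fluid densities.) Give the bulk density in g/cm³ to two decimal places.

Porosity at depth: φ = 0.44·exp(−0.309×4.7) = 0.44×0.2340 = 0.1030
Bulk density: ρ_b = (1−φ)ρ_g + φ·ρ_f = 0.8970×2.63 + 0.1030×1
       = 2.359 + 0.103 = 2.462 g/cm³

2.46 g/cm³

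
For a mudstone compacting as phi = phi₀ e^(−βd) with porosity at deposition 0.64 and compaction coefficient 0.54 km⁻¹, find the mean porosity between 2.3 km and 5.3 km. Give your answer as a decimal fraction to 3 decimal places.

⟨phi⟩ = (1/(d₂−d₁)) ∫ phi₀ e^(−βd) dd = phi₀·(e^(−β·d₁) − e^(−β·d₂)) / (β·(d₂−d₁))
e^(−0.54×2.3) = 0.2888; e^(−0.54×5.3) = 0.0572
⟨phi⟩ = 0.64 × (0.2888 − 0.0572) / (0.54 × 3) = 0.64 × 0.1430 = 0.0915

0.092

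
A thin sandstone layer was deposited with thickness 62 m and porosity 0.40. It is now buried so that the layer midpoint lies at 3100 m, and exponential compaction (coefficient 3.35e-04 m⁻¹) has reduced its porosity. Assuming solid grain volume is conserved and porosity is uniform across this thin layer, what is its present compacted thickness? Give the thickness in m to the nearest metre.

Working in km (1 km = 1000 m; c in km⁻¹ = c in m⁻¹ × 1000):
Porosity at 3.1 km: phi = 0.4·exp(−0.335×3.1) = 0.1416
Solid-volume conservation: h(1−phi) = h₀(1−phi₀) ⇒ h = h₀·(1−phi₀)/(1−phi)
h = 0.062 × (1 − 0.4)/(1 − 0.1416) = 0.062 × 0.6990 = 0.0433 km

43 m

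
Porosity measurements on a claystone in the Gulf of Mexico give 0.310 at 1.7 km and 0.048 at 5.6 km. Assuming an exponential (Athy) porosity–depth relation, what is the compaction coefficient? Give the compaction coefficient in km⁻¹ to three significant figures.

0.478 km⁻¹

Athy: n(z) = n₀ e^(−cz) ⇒ n₁/n₂ = e^{c(z₂−z₁)} ⇒ c = ln(n₁/n₂)/(z₂−z₁)
c = ln(0.31/0.048) / (5.6 − 1.7) = ln(6.458) / 3.9 = 1.8654 / 3.9 = 0.4783 km⁻¹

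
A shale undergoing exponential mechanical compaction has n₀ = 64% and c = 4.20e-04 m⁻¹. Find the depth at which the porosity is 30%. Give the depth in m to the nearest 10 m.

Working in km (1 km = 1000 m; c in km⁻¹ = c in m⁻¹ × 1000):
Invert Athy's law: z = ln(n₀/n) / c
z = ln(0.64/0.3) / 0.42 = ln(2.133) / 0.42 = 0.7577 / 0.42 = 1.804 km

1800 m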